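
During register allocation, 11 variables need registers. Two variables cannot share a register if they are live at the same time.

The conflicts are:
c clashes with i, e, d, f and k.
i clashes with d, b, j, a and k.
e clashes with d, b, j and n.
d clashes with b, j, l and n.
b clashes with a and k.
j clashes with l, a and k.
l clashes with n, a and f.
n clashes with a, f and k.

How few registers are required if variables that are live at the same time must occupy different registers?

3

c, e, d pairwise conflict, so at least 3 registers are needed.
3 registers suffice: register 1 → {d, a, f, k}; register 2 → {c, b, j, n}; register 3 → {i, e, l}. Every pair that conflicts lands in different registers.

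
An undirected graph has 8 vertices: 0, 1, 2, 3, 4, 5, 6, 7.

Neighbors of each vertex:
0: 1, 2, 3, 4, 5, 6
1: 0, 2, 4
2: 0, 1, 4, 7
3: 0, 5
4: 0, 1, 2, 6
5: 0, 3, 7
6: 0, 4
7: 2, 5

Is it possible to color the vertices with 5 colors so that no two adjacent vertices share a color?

Yes

The chromatic number is 4. 0, 1, 2, 4 are pairwise adjacent (a clique of size 4), so at least 4 colors are needed.
A valid assignment using 4 colors: 0=red, 1=yellow, 2=green, 3=green, 4=blue, 5=blue, 6=green, 7=red.
Since 5 ≥ 4, a proper 5-coloring certainly exists.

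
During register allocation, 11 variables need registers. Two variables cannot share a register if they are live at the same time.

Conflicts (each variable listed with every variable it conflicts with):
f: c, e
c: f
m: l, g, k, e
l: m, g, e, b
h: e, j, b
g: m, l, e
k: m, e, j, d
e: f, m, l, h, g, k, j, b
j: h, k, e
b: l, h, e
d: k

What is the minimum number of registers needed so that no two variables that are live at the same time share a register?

4

m, l, g, e are mutually in conflict, so at least 4 registers are needed.
A valid assignment using 4 registers: f=2, c=1, m=3, l=2, h=2, g=4, k=2, e=1, j=3, b=3, d=1. Every pair that conflicts lands in different registers.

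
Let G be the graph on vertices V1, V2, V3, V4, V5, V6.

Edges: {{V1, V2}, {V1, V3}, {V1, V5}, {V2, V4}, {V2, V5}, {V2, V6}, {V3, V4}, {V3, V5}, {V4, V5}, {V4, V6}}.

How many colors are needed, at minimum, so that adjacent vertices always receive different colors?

3

V2, V4, V5 form a triangle, so at least 3 colors are needed.
A valid assignment using 3 colors: V1=green, V2=blue, V3=blue, V4=green, V5=red, V6=red. No two adjacent vertices share a color.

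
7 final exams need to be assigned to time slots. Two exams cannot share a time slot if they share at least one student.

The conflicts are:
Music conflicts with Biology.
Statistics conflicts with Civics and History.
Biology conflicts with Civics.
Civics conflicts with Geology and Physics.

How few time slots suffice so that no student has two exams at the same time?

Music and Biology conflict, so at least 2 time slots are needed.
Using 2 time slots: Music=1, Statistics=2, Biology=2, Civics=1, Geology=2, History=1, Physics=2. Each listed conflict is separated.

2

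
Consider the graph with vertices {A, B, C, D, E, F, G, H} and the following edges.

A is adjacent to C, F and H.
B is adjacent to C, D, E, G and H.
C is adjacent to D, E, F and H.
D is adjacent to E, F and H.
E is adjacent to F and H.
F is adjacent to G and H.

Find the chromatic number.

B, C, D, E, H are mutually adjacent (a clique of size 5), so at least 5 colors are needed.
One proper 5-coloring: A=4, B=1, C=2, D=4, E=5, F=1, G=2, H=3. Every edge joins two different colors.

5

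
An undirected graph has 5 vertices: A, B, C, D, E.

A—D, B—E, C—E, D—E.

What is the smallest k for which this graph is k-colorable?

2

C and E are adjacent, so at least 2 colors are needed.
2 colors suffice: color 1 → {A, E}; color 2 → {B, C, D}. Each edge has distinct colors on its endpoints.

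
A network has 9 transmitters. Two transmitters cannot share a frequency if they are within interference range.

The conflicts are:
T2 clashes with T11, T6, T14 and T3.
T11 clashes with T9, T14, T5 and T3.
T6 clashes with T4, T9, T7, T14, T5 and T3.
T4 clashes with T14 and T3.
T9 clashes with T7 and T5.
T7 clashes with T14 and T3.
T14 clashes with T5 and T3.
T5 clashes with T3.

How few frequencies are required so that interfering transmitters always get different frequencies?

T6, T4, T14, T3 all conflict with each other, so at least 4 frequencies are needed.
4 frequencies suffice: T2=4, T11=3, T6=3, T4=4, T9=1, T7=4, T14=1, T5=4, T3=2. No two conflicting transmitters share a frequency.

4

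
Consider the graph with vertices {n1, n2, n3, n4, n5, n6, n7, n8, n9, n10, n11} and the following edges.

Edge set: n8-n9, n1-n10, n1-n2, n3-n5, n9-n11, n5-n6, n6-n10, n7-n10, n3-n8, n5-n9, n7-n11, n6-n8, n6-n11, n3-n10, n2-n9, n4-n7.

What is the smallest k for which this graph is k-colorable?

n3 and n8 are adjacent, so at least 2 colors are needed.
2 colors suffice: color 1 → {n1, n3, n6, n7, n9}; color 2 → {n2, n4, n5, n8, n10, n11}. Every edge joins two different colors.

2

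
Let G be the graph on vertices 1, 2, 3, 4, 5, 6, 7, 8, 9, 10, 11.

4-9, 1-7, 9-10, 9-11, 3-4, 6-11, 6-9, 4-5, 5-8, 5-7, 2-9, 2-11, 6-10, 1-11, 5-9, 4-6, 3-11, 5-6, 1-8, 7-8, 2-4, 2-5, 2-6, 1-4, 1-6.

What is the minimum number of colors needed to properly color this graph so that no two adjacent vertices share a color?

5

2, 4, 5, 6, 9 are pairwise adjacent (a clique of size 5), so at least 5 colors are needed.
A valid assignment using 5 colors: 1=yellow, 2=purple, 3=red, 4=green, 5=blue, 6=red, 7=green, 8=red, 9=yellow, 10=blue, 11=blue. No two adjacent vertices share a color.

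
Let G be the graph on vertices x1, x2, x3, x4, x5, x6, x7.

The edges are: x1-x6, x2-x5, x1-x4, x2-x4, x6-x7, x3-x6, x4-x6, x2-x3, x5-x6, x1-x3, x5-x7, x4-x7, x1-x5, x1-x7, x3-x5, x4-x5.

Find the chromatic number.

5

x1, x4, x5, x6, x7 are mutually adjacent (a clique of size 5), so at least 5 colors are needed.
5 colors suffice: x1=Y, x2=G, x3=B, x4=B, x5=R, x6=G, x7=P. No two adjacent vertices share a color.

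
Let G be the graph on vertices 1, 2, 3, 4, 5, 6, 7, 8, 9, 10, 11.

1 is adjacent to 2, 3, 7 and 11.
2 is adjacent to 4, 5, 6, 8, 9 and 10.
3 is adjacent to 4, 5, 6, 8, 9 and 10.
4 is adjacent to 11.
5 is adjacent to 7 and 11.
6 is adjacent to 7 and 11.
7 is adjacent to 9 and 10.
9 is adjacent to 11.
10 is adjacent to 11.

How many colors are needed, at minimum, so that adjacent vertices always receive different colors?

3 and 4 are adjacent, so at least 2 colors are needed.
2 colors suffice: color a → {2, 3, 7, 11}; color b → {1, 4, 5, 6, 8, 9, 10}. No two adjacent vertices share a color.

2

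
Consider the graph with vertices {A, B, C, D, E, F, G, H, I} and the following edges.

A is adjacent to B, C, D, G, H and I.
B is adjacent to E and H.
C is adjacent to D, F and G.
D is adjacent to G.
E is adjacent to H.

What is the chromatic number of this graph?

A, C, D, G are pairwise adjacent (a clique of size 4), so at least 4 colors are needed.
4 colors suffice: color 1 → {A, E, F}; color 2 → {B, C, I}; color 3 → {G, H}; color 4 → {D}. Each edge has distinct colors on its endpoints.

4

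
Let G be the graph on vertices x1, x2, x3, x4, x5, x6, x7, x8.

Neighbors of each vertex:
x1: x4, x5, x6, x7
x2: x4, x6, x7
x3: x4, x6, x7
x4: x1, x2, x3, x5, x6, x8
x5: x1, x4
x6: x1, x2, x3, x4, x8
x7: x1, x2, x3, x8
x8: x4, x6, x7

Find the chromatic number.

x3, x4, x6 are pairwise adjacent, so at least 3 colors are needed.
A valid assignment using 3 colors: x1=3, x2=3, x3=3, x4=1, x5=2, x6=2, x7=1, x8=3. Each edge has distinct colors on its endpoints.

3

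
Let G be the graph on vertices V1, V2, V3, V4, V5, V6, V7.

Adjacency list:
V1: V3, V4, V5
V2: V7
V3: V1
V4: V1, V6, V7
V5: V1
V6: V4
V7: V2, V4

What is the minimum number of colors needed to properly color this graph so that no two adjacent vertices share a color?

V4 and V6 are adjacent, so at least 2 colors are needed.
One proper 2-coloring: V1=1, V2=2, V3=2, V4=2, V5=2, V6=1, V7=1. Every edge joins two different colors.

2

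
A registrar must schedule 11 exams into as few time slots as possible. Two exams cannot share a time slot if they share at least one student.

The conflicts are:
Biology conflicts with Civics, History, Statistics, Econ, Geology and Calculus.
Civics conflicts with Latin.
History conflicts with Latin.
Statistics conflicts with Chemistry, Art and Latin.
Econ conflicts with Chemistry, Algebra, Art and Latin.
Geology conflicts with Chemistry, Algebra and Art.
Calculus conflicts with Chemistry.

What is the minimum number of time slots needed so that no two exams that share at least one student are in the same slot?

Statistics and Latin conflict, so at least 2 time slots are needed.
2 time slots suffice: time slot 1 → {Biology, Chemistry, Algebra, Art, Latin}; time slot 2 → {Civics, History, Statistics, Econ, Geology, Calculus}. No two conflicting exams share a time slot.

2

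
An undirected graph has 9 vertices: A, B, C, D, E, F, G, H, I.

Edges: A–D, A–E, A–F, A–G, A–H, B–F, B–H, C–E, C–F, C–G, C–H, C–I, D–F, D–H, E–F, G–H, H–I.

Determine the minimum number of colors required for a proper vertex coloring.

3

C, H, I are pairwise adjacent, so at least 3 colors are needed.
One proper 3-coloring: A=2, B=2, C=2, D=3, E=3, F=1, G=3, H=1, I=3. No two adjacent vertices share a color.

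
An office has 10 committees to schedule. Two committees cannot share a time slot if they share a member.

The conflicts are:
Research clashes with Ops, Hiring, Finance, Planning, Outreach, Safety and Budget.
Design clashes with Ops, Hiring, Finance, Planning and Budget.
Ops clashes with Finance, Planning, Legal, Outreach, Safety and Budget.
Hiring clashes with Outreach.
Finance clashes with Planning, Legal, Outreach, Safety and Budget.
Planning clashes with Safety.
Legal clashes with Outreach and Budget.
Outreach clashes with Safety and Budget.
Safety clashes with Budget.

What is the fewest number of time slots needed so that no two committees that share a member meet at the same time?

6

Research, Ops, Finance, Outreach, Safety, Budget all conflict with each other, so at least 6 time slots are needed.
Using 6 time slots: Research=3, Design=3, Ops=1, Hiring=1, Finance=2, Planning=4, Legal=3, Outreach=5, Safety=6, Budget=4. No two conflicting committees share a time slot.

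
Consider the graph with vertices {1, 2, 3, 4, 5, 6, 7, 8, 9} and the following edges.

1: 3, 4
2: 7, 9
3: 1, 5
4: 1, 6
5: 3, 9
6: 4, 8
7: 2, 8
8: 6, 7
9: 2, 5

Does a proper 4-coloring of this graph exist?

The chromatic number is 3. The cycle 6-4-1-3-5-9-2-7-8-6 has odd length 9, so it cannot be 2-colored; at least 3 colors are needed.
3 colors suffice: color red → {2, 4, 5, 8}; color blue → {1, 6, 7, 9}; color green → {3}.
Since 4 ≥ 3, a proper 4-coloring certainly exists.

Yes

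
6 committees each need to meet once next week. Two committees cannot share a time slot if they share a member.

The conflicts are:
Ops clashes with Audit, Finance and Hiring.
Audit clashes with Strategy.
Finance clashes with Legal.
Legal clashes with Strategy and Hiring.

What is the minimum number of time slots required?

The cycle Legal-Strategy-Audit-Ops-Finance-Legal has odd length 5, so it cannot be 2-colored; at least 3 time slots are needed.
3 time slots suffice: time slot 1 → {Ops, Legal}; time slot 2 → {Audit, Finance, Hiring}; time slot 3 → {Strategy}. No two conflicting committees share a time slot.

3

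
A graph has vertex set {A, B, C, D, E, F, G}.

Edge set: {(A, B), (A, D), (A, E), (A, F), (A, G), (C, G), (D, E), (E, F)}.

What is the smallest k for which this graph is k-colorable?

3

A, E, F are pairwise adjacent, so at least 3 colors are needed.
3 colors suffice: color 1 → {A, C}; color 2 → {B, E, G}; color 3 → {D, F}. Every edge joins two different colors.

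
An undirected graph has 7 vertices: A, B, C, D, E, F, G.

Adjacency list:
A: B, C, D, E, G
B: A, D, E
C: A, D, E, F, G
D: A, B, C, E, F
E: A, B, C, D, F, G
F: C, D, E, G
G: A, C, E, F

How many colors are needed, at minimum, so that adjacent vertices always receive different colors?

C, D, E, F form a clique, so at least 4 colors are needed.
4 colors suffice: color 1 → {E}; color 2 → {B, C}; color 3 → {D, G}; color 4 → {A, F}. Each edge has distinct colors on its endpoints.

4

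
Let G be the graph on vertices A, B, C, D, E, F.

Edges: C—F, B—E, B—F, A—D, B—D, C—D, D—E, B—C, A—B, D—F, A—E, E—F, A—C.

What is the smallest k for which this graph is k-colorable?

A, B, D, E are mutually adjacent (a clique of size 4), so at least 4 colors are needed.
4 colors suffice: color red → {B}; color blue → {D}; color green → {C, E}; color yellow → {A, F}. No two adjacent vertices share a color.

4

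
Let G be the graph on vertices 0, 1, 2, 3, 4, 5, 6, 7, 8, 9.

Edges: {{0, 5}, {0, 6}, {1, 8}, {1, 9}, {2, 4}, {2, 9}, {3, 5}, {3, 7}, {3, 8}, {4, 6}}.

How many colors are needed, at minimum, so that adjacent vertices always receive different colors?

3

The cycle 5-3-8-1-9-2-4-6-0-5 has odd length 9, so it cannot be 2-colored; at least 3 colors are needed.
3 colors suffice: color a → {3, 6, 9}; color b → {0, 4, 7, 8}; color c → {1, 2, 5}. Every edge joins two different colors.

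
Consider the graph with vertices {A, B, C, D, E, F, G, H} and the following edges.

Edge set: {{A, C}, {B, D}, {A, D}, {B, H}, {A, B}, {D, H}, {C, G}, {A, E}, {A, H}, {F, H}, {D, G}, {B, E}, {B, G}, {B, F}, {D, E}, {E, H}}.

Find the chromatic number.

A, B, D, E, H form a clique, so at least 5 colors are needed.
5 colors suffice: color 1 → {B, C}; color 2 → {D, F}; color 3 → {G, H}; color 4 → {A}; color 5 → {E}. Every edge joins two different colors.

5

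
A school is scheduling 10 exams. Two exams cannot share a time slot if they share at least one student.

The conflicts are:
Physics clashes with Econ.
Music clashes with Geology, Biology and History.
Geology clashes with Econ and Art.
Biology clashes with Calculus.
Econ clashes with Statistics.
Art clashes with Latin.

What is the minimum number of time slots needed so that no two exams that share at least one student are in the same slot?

2

Music and Geology conflict, so at least 2 time slots are needed.
A valid assignment using 2 time slots: Physics=2, Music=1, Geology=2, Biology=2, Econ=1, Calculus=1, Statistics=2, Art=1, History=2, Latin=2. No two conflicting exams share a time slot.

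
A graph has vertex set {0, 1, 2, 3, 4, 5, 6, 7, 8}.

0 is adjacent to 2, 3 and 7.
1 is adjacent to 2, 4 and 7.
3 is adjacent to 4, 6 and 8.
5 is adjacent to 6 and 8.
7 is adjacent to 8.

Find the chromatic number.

The cycle 4-3-0-7-1-4 has odd length 5, so it cannot be 2-colored; at least 3 colors are needed.
3 colors suffice: color red → {1, 3, 5}; color blue → {0, 4, 6, 8}; color green → {2, 7}. Every edge joins two different colors.

3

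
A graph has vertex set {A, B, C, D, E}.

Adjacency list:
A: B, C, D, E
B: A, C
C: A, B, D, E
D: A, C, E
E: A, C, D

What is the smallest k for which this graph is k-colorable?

4

A, C, D, E are pairwise adjacent (a clique of size 4), so at least 4 colors are needed.
4 colors suffice: color 1 → {C}; color 2 → {A}; color 3 → {B, D}; color 4 → {E}. No two adjacent vertices share a color.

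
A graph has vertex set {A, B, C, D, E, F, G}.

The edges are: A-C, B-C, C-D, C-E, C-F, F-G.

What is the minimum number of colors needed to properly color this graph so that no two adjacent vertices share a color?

C and F are adjacent, so at least 2 colors are needed.
A valid assignment using 2 colors: A=2, B=2, C=1, D=2, E=2, F=2, G=1. No two adjacent vertices share a color.

2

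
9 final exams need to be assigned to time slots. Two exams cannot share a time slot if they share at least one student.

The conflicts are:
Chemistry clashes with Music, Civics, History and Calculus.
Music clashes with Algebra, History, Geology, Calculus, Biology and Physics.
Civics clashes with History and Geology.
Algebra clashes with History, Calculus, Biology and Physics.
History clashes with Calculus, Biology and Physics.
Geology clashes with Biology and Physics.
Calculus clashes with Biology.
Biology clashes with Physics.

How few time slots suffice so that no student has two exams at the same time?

Music, Algebra, History, Biology, Physics all conflict with each other, so at least 5 time slots are needed.
5 time slots suffice: time slot 1 → {History, Geology}; time slot 2 → {Music, Civics}; time slot 3 → {Chemistry, Biology}; time slot 4 → {Algebra}; time slot 5 → {Calculus, Physics}. No two conflicting exams share a time slot.

5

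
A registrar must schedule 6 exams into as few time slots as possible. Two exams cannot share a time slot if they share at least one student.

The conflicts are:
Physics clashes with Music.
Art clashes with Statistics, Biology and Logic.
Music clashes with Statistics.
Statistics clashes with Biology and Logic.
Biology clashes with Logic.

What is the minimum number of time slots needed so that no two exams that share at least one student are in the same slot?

Art, Statistics, Biology, Logic all conflict with each other, so at least 4 time slots are needed.
Using 4 time slots: Physics=1, Art=3, Music=2, Statistics=1, Biology=2, Logic=4. No two conflicting exams share a time slot.

4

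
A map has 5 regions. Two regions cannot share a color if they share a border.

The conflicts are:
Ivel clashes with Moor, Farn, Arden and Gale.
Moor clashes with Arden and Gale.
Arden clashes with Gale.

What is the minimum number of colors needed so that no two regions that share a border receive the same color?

Ivel, Moor, Arden, Gale pairwise conflict, so at least 4 colors are needed.
4 colors suffice: color 1 → {Ivel}; color 2 → {Moor, Farn}; color 3 → {Gale}; color 4 → {Arden}. No two conflicting regions share a color.

4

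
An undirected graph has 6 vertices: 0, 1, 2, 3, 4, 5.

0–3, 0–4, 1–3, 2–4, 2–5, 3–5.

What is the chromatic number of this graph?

The cycle 4-2-5-3-0-4 has odd length 5, so it cannot be 2-colored; at least 3 colors are needed.
3 colors suffice: color red → {2, 3}; color blue → {0, 1, 5}; color green → {4}. No two adjacent vertices share a color.

3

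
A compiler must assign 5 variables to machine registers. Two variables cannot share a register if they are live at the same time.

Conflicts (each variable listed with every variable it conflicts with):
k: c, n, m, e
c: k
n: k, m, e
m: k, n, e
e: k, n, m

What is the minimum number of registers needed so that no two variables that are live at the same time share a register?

4

k, n, m, e pairwise conflict, so at least 4 registers are needed.
4 registers suffice: register 1 → {k}; register 2 → {c, m}; register 3 → {e}; register 4 → {n}. Every pair that conflicts lands in different registers.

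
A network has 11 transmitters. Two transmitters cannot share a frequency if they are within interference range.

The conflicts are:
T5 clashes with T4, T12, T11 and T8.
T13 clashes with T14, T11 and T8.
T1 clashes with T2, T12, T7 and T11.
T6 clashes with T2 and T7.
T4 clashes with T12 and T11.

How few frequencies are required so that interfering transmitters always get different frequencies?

T5, T4, T12 pairwise conflict, so at least 3 frequencies are needed.
3 frequencies suffice: T5=1, T13=1, T1=1, T6=1, T14=2, T2=2, T4=3, T12=2, T7=2, T11=2, T8=2. Each listed conflict is separated.

3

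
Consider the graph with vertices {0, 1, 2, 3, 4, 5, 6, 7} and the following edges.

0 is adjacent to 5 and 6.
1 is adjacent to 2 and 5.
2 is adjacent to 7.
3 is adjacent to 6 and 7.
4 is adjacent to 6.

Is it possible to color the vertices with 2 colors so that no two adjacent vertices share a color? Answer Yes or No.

No

The cycle 7-3-6-0-5-1-2-7 has odd length 7, so it cannot be 2-colored; at least 3 colors are needed.
So 2 colors are not enough.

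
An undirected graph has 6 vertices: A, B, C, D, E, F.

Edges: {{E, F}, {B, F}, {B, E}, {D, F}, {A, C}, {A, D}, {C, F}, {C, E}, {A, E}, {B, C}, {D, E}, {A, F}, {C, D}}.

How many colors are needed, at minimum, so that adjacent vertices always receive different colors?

5

A, C, D, E, F are pairwise adjacent (a clique of size 5), so at least 5 colors are needed.
One proper 5-coloring: A=purple, B=yellow, C=blue, D=yellow, E=red, F=green. Each edge has distinct colors on its endpoints.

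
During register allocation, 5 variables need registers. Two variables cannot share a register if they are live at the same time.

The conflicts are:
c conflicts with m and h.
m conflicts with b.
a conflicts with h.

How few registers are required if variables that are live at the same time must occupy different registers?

m and b conflict, so at least 2 registers are needed.
2 registers suffice: register 1 → {c, a, b}; register 2 → {m, h}. No two conflicting variables share a register.

2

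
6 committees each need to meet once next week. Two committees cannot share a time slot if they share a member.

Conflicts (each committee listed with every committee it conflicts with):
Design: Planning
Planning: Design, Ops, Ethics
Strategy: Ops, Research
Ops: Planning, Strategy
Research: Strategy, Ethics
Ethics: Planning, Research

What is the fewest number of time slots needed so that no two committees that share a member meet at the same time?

3

The cycle Planning-Ethics-Research-Strategy-Ops-Planning has odd length 5, so it cannot be 2-colored; at least 3 time slots are needed.
3 time slots suffice: time slot 1 → {Planning, Research}; time slot 2 → {Design, Strategy, Ethics}; time slot 3 → {Ops}. No two conflicting committees share a time slot.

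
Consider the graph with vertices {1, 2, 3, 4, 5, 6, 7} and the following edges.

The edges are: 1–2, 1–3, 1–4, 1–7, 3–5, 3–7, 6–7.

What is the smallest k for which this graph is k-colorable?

3

1, 3, 7 form a triangle, so at least 3 colors are needed.
One proper 3-coloring: 1=red, 2=blue, 3=green, 4=blue, 5=red, 6=red, 7=blue. Every edge joins two different colors.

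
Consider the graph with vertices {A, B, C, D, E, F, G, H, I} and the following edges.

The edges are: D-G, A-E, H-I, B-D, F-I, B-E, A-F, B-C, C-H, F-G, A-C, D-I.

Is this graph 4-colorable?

Yes

The chromatic number is 3. The cycle I-D-B-C-H-I has odd length 5, so it cannot be 2-colored; at least 3 colors are needed.
3 colors suffice: color 1 → {A, B, G, I}; color 2 → {C, D, E, F}; color 3 → {H}.
Since 4 ≥ 3, a proper 4-coloring certainly exists.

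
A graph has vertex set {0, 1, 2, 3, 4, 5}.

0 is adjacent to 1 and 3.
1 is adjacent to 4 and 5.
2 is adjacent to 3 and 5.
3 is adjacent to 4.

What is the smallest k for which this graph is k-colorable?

The cycle 5-1-0-3-2-5 has odd length 5, so it cannot be 2-colored; at least 3 colors are needed.
3 colors suffice: color red → {1, 3}; color blue → {0, 2, 4}; color green → {5}. Every edge joins two different colors.

3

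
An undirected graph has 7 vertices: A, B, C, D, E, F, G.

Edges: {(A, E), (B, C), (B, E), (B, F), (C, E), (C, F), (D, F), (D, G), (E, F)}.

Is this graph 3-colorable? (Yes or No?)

No

B, C, E, F are mutually adjacent (a clique of size 4), so at least 4 colors are needed.
So 3 colors are not enough.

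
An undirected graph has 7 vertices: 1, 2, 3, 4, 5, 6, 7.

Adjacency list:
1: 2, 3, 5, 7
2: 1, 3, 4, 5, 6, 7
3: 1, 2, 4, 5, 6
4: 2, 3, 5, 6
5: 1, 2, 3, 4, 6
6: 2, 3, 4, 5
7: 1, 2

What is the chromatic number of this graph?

2, 3, 4, 5, 6 are pairwise adjacent (a clique of size 5), so at least 5 colors are needed.
5 colors suffice: 1=yellow, 2=red, 3=blue, 4=yellow, 5=green, 6=purple, 7=blue. Every edge joins two different colors.

5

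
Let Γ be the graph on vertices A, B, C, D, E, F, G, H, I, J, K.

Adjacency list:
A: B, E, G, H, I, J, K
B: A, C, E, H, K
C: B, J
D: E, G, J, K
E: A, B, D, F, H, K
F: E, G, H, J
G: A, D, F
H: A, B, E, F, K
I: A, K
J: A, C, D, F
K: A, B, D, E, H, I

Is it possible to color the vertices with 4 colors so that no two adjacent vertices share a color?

A, B, E, H, K form a clique, so at least 5 colors are needed.
So 4 colors are not enough.

No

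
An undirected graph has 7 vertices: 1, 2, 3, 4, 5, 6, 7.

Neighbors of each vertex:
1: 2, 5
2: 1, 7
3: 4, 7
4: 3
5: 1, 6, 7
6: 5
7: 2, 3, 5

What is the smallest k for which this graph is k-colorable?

2

5 and 6 are adjacent, so at least 2 colors are needed.
2 colors suffice: color a → {2, 3, 5}; color b → {1, 4, 6, 7}. Each edge has distinct colors on its endpoints.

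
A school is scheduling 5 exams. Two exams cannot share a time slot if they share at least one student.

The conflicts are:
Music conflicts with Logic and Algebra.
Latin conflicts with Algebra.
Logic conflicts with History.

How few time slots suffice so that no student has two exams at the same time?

Music and Logic conflict, so at least 2 time slots are needed.
2 time slots suffice: time slot 1 → {Logic, Algebra}; time slot 2 → {Music, Latin, History}. Each listed conflict is separated.

2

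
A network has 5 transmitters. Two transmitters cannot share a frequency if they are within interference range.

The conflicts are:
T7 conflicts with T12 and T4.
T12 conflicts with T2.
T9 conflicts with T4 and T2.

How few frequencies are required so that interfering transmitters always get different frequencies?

3

The cycle T4-T7-T12-T2-T9-T4 has odd length 5, so it cannot be 2-colored; at least 3 frequencies are needed.
3 frequencies suffice: frequency 1 → {T12, T4}; frequency 2 → {T7, T9}; frequency 3 → {T2}. Each listed conflict is separated.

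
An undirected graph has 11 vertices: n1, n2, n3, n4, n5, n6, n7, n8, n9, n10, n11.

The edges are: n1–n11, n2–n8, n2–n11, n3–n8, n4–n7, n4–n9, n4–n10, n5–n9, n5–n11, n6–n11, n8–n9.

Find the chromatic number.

The cycle n2-n8-n9-n5-n11-n2 has odd length 5, so it cannot be 2-colored; at least 3 colors are needed.
3 colors suffice: color 1 → {n4, n8, n11}; color 2 → {n1, n2, n3, n6, n7, n9, n10}; color 3 → {n5}. Each edge has distinct colors on its endpoints.

3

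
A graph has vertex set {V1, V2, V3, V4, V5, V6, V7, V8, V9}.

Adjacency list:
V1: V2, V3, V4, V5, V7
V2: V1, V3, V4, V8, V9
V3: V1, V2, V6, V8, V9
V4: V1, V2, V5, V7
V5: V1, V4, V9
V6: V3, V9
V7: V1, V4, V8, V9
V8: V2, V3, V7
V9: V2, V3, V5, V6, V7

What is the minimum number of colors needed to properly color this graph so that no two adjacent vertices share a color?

V2, V3, V8 are pairwise adjacent, so at least 3 colors are needed.
3 colors suffice: color 1 → {V2, V5, V6, V7}; color 2 → {V1, V8, V9}; color 3 → {V3, V4}. Every edge joins two different colors.

3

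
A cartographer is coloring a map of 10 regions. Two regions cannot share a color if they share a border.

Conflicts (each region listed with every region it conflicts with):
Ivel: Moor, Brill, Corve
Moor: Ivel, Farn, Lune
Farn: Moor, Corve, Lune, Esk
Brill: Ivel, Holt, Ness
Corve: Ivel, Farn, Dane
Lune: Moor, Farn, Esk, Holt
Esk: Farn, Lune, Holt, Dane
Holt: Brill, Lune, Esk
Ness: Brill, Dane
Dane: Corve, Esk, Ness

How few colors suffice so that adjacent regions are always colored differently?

3

Lune, Esk, Holt pairwise conflict, so at least 3 colors are needed.
3 colors suffice: Ivel=2, Moor=3, Farn=2, Brill=1, Corve=1, Lune=1, Esk=3, Holt=2, Ness=3, Dane=2. Each listed conflict is separated.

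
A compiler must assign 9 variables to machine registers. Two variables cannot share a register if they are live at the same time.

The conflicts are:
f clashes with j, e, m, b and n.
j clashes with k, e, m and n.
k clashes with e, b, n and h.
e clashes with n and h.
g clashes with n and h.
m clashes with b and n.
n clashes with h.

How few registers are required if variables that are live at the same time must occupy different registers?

f, j, m, n are mutually in conflict, so at least 4 registers are needed.
4 registers suffice: register 1 → {b, n}; register 2 → {f, k, g}; register 3 → {e, m}; register 4 → {j, h}. Each listed conflict is separated.

4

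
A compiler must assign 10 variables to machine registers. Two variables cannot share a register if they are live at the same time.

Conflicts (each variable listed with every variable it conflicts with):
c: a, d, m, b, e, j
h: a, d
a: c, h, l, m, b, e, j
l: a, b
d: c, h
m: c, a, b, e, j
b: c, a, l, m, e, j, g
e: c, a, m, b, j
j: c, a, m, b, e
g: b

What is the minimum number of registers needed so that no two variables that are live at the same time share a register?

6

c, a, m, b, e, j pairwise conflict, so at least 6 registers are needed.
Using 6 registers: c=3, h=1, a=2, l=3, d=2, m=5, b=1, e=4, j=6, g=2. Every pair that conflicts lands in different registers.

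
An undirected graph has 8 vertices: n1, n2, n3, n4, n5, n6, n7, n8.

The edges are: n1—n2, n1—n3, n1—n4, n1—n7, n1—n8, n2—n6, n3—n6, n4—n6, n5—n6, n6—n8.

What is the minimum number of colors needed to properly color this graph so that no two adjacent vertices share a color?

2

n1 and n4 are adjacent, so at least 2 colors are needed.
A valid assignment using 2 colors: n1=R, n2=B, n3=B, n4=B, n5=B, n6=R, n7=B, n8=B. Every edge joins two different colors.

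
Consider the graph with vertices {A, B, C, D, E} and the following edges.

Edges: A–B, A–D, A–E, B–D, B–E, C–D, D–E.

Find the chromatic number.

4

A, B, D, E are mutually adjacent (a clique of size 4), so at least 4 colors are needed.
4 colors suffice: color 1 → {D}; color 2 → {A, C}; color 3 → {E}; color 4 → {B}. No two adjacent vertices share a color.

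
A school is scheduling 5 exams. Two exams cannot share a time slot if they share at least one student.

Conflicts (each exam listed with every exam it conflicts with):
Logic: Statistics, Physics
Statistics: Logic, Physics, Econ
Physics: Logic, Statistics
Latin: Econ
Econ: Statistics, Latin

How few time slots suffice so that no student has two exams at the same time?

3

Logic, Statistics, Physics pairwise conflict, so at least 3 time slots are needed.
3 time slots suffice: time slot 1 → {Statistics, Latin}; time slot 2 → {Physics, Econ}; time slot 3 → {Logic}. No two conflicting exams share a time slot.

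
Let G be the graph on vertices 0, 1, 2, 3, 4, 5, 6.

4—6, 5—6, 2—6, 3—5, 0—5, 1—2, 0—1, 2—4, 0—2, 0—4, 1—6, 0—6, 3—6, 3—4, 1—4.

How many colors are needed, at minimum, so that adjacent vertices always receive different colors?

0, 1, 2, 4, 6 form a clique, so at least 5 colors are needed.
5 colors suffice: 0=b, 1=d, 2=e, 3=b, 4=c, 5=c, 6=a. Every edge joins two different colors.

5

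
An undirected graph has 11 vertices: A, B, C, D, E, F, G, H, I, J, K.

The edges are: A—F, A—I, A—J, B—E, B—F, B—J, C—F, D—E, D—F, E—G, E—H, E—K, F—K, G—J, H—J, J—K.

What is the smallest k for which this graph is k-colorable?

G and J are adjacent, so at least 2 colors are needed.
2 colors suffice: color red → {E, F, I, J}; color blue → {A, B, C, D, G, H, K}. Each edge has distinct colors on its endpoints.

2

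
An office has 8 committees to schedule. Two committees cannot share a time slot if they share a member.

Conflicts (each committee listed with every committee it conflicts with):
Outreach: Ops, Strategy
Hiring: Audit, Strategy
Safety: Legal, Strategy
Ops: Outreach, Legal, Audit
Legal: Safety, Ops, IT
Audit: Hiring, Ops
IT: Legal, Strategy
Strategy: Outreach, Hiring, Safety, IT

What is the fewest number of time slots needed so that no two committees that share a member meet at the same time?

3

The cycle Outreach-Strategy-Hiring-Audit-Ops-Outreach has odd length 5, so it cannot be 2-colored; at least 3 time slots are needed.
A valid assignment using 3 time slots: Outreach=3, Hiring=2, Safety=2, Ops=2, Legal=1, Audit=1, IT=2, Strategy=1. Each listed conflict is separated.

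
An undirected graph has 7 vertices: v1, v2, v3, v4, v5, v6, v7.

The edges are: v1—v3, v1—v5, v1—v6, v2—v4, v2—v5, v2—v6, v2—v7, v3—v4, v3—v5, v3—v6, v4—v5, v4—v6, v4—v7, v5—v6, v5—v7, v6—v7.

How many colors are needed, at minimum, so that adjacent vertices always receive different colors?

v2, v4, v5, v6, v7 are pairwise adjacent (a clique of size 5), so at least 5 colors are needed.
5 colors suffice: color 1 → {v6}; color 2 → {v5}; color 3 → {v1, v4}; color 4 → {v2, v3}; color 5 → {v7}. Each edge has distinct colors on its endpoints.

5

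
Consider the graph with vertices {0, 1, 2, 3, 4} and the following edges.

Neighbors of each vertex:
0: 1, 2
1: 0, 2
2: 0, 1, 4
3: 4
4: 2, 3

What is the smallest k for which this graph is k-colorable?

3

0, 1, 2 are mutually adjacent, so at least 3 colors are needed.
A valid assignment using 3 colors: 0=blue, 1=green, 2=red, 3=red, 4=blue. Each edge has distinct colors on its endpoints.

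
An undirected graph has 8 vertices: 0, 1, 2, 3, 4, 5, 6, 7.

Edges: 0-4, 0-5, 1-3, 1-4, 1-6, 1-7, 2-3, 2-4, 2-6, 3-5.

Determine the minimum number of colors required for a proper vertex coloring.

3

The cycle 5-3-2-4-0-5 has odd length 5, so it cannot be 2-colored; at least 3 colors are needed.
A valid assignment using 3 colors: 0=c, 1=a, 2=a, 3=b, 4=b, 5=a, 6=b, 7=b. Every edge joins two different colors.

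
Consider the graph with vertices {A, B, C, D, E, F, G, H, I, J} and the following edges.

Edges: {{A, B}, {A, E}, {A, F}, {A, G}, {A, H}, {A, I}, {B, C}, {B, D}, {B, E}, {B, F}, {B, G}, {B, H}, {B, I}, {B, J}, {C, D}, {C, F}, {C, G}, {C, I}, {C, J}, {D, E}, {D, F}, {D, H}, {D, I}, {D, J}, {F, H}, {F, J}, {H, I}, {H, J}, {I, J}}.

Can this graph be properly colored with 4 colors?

No

B, D, F, H, J are pairwise adjacent (a clique of size 5), so at least 5 colors are needed.
So 4 colors are not enough.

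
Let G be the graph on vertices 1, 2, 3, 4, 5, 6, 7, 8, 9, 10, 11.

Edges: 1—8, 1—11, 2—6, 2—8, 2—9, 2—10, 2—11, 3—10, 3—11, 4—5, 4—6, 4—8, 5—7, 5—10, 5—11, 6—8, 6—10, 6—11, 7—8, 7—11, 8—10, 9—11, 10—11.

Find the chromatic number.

2, 6, 8, 10 are pairwise adjacent (a clique of size 4), so at least 4 colors are needed.
4 colors suffice: color a → {8, 11}; color b → {1, 4, 7, 9, 10}; color c → {2, 3, 5}; color d → {6}. Every edge joins two different colors.

4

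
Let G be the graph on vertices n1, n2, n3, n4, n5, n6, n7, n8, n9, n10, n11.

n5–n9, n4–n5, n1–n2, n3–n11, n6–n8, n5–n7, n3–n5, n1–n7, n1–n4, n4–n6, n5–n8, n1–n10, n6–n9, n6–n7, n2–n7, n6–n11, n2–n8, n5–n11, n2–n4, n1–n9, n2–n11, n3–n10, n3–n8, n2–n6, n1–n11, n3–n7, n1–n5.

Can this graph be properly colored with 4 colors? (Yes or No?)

The chromatic number is 3. n1, n5, n9 are pairwise adjacent, so at least 3 colors are needed.
3 colors suffice: color 1 → {n1, n3, n6}; color 2 → {n2, n5, n10}; color 3 → {n4, n7, n8, n9, n11}.
Since 4 ≥ 3, a proper 4-coloring certainly exists.

Yes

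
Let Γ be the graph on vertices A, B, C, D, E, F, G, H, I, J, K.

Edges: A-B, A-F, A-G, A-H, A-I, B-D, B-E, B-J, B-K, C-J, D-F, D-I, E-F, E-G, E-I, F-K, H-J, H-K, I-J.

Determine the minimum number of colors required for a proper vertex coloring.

H and J are adjacent, so at least 2 colors are needed.
2 colors suffice: color red → {B, C, F, G, H, I}; color blue → {A, D, E, J, K}. Every edge joins two different colors.

2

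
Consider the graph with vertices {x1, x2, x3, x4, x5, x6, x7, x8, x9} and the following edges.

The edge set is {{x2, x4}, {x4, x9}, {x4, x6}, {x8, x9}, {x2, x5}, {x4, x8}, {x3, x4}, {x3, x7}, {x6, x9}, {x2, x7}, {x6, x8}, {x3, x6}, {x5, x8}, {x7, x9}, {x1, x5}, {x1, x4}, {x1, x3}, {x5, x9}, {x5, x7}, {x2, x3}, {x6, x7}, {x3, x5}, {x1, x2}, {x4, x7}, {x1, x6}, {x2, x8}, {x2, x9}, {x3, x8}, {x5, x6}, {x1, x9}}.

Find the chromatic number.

x2, x4, x8, x9 are pairwise adjacent (a clique of size 4), so at least 4 colors are needed.
A valid assignment using 4 colors: x1=yellow, x2=red, x3=blue, x4=green, x5=green, x6=red, x7=yellow, x8=yellow, x9=blue. Each edge has distinct colors on its endpoints.

4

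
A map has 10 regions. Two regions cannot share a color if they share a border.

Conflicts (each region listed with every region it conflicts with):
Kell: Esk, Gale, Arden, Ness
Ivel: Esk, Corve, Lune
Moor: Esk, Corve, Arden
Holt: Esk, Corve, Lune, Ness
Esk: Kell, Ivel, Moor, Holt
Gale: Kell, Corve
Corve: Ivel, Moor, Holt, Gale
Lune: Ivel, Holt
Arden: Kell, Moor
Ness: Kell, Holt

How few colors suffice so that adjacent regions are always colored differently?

3

The cycle Corve-Holt-Ness-Kell-Gale-Corve has odd length 5, so it cannot be 2-colored; at least 3 colors are needed.
A valid assignment using 3 colors: Kell=1, Ivel=1, Moor=1, Holt=1, Esk=2, Gale=3, Corve=2, Lune=2, Arden=2, Ness=2. No two conflicting regions share a color.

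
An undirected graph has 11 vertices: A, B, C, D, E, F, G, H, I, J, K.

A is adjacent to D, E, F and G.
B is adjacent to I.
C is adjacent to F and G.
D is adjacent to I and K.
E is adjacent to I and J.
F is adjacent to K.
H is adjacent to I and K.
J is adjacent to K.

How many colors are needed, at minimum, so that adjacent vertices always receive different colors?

The cycle D-A-E-J-K-D has odd length 5, so it cannot be 2-colored; at least 3 colors are needed.
3 colors suffice: A=1, B=2, C=1, D=2, E=2, F=2, G=2, H=2, I=1, J=3, K=1. Each edge has distinct colors on its endpoints.

3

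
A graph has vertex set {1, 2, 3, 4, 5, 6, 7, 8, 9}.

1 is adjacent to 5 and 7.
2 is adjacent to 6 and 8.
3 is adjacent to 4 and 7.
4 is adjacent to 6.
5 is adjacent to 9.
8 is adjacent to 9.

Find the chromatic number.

The cycle 9-8-2-6-4-3-7-1-5-9 has odd length 9, so it cannot be 2-colored; at least 3 colors are needed.
One proper 3-coloring: 1=c, 2=a, 3=b, 4=a, 5=b, 6=b, 7=a, 8=b, 9=a. No two adjacent vertices share a color.

3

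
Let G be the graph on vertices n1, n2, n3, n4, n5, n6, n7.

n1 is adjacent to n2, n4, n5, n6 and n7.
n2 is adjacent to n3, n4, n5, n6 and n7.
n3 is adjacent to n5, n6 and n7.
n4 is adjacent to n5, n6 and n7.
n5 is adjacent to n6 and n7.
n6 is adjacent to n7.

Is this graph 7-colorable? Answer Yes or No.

Yes

The chromatic number is 6. n1, n2, n4, n5, n6, n7 are mutually adjacent (a clique of size 6), so at least 6 colors are needed.
One proper 6-coloring: n1=6, n2=3, n3=5, n4=5, n5=2, n6=1, n7=4.
Since 7 ≥ 6, a proper 7-coloring certainly exists.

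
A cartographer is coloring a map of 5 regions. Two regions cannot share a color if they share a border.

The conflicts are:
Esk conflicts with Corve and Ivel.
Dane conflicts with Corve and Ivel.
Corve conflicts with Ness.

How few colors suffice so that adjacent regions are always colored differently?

2

Esk and Ivel conflict, so at least 2 colors are needed.
2 colors suffice: color 1 → {Corve, Ivel}; color 2 → {Esk, Dane, Ness}. Every pair that conflicts lands in different colors.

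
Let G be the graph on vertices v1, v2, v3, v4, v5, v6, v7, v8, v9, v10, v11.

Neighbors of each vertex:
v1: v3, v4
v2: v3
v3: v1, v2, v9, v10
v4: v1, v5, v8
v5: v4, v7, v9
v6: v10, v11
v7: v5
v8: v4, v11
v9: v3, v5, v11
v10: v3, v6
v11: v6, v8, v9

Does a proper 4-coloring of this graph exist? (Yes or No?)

The chromatic number is 3. The cycle v9-v5-v4-v8-v11-v9 has odd length 5, so it cannot be 2-colored; at least 3 colors are needed.
3 colors suffice: v1=2, v2=2, v3=1, v4=1, v5=2, v6=2, v7=1, v8=2, v9=3, v10=3, v11=1.
Since 4 ≥ 3, a proper 4-coloring certainly exists.

Yes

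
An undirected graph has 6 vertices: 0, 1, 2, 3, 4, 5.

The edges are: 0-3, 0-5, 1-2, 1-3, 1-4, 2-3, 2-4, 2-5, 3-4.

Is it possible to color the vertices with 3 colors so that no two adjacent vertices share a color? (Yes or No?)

1, 2, 3, 4 form a clique, so at least 4 colors are needed.
So 3 colors are not enough.

No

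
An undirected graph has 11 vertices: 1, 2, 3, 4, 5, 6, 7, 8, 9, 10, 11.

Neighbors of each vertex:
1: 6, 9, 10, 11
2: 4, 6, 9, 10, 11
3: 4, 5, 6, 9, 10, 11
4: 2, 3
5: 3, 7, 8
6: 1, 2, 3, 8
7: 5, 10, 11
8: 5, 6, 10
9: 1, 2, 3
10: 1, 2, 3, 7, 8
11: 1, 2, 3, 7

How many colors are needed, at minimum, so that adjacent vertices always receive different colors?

2

2 and 4 are adjacent, so at least 2 colors are needed.
2 colors suffice: color red → {1, 2, 3, 7, 8}; color blue → {4, 5, 6, 9, 10, 11}. Every edge joins two different colors.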